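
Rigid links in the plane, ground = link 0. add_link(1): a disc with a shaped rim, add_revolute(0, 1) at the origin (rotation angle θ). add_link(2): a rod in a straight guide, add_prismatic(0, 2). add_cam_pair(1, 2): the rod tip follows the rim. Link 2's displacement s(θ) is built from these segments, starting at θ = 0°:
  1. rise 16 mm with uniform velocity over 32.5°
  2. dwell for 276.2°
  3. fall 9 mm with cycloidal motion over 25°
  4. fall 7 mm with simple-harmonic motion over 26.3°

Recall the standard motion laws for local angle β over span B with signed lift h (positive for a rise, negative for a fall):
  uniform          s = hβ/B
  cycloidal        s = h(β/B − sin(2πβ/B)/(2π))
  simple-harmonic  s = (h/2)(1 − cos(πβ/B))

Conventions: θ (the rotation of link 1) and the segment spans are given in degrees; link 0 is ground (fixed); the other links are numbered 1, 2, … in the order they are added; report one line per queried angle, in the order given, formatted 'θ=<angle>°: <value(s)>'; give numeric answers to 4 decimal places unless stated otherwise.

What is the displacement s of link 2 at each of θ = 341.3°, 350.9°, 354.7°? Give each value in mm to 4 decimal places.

segment 1 (0° to 32.5°, uniform, h = 16) is passed completely: s = 0.0000 + (16) = 16.0000
segment 2 (32.5° to 308.7°, dwell): s unchanged at 16.0000
segment 3 (308.7° to 333.7°, cycloidal, h = -9) is passed completely: s = 16.0000 + (-9) = 7.0000
θ = 341.3° falls in segment 4 (333.7° to 360°, simple-harmonic, h = -7): β = 341.3 − 333.7 = 7.6°, B = 26.3°; Δs = -7/2·(1 − cos(π·0.2890)) = -1.3459; s = 7.0000 − 1.3459 = 5.6541
θ = 350.9° falls in segment 4 (333.7° to 360°, simple-harmonic, h = -7): β = 350.9 − 333.7 = 17.2°, B = 26.3°; Δs = -7/2·(1 − cos(π·0.6540)) = -5.1280; s = 7.0000 − 5.1280 = 1.8720
θ = 354.7° falls in segment 4 (333.7° to 360°, simple-harmonic, h = -7): β = 354.7 − 333.7 = 21°, B = 26.3°; Δs = -7/2·(1 − cos(π·0.7985)) = -6.3217; s = 7.0000 − 6.3217 = 0.6783

θ=341.3°: 5.6541
θ=350.9°: 1.8720
θ=354.7°: 0.6783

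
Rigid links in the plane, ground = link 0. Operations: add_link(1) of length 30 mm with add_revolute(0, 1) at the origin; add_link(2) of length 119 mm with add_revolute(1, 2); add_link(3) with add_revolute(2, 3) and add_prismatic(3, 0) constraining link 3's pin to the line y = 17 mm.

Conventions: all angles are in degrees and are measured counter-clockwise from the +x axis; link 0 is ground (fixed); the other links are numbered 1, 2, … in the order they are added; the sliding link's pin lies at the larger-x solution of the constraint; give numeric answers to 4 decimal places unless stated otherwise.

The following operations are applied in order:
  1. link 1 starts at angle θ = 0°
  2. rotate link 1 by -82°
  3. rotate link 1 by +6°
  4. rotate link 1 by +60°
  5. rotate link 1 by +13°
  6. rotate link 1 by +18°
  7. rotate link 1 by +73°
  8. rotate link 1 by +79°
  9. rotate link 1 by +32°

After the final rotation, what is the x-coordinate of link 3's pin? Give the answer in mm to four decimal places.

geometry: r = 30 mm, L = 119 mm, e = 17 mm; θ starts at 0°
rotate link 1 by -82°: θ ← 0° -82° = -82°
rotate link 1 by +6°: θ ← -82° +6° = -76°
rotate link 1 by +60°: θ ← -76° +60° = -16°
rotate link 1 by +13°: θ ← -16° +13° = -3°
rotate link 1 by +18°: θ ← -3° +18° = 15°
rotate link 1 by +73°: θ ← 15° +73° = 88°
rotate link 1 by +79°: θ ← 88° +79° = 167°
rotate link 1 by +32°: θ ← 167° +32° = 199°
crank pin P = (r cos θ, r sin θ) = (-28.365557, -9.767045)
h = r sin θ − e = -9.767045 − 17 = -26.767045
x = r cos θ + √(L² − h²) = -28.365557 + 115.950530 = 87.584972

87.5850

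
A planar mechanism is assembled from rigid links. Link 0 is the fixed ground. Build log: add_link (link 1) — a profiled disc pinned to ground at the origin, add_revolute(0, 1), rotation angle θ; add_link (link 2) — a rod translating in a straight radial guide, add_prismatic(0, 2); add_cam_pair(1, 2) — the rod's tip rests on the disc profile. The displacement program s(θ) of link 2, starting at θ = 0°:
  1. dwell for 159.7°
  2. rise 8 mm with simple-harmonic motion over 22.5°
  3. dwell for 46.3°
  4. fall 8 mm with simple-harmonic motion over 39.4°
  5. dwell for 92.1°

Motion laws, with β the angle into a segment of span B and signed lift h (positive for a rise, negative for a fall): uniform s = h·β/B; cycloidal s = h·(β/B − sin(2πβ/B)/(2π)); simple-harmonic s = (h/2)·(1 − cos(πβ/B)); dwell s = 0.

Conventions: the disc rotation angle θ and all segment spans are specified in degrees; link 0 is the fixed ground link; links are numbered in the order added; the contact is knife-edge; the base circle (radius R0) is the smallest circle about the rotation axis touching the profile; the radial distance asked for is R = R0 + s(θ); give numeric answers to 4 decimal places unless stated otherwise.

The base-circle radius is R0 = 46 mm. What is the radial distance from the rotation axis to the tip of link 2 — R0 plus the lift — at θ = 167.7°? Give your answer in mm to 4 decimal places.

seg 1 [0°–159.7°] dwell: s stays 0.0000
seg 2 [159.7°–182.2°] simple-harmonic, h=8: θ=167.7° here. β=8, B=22.5. 8/2·(1 − cos(π·0.3556)) = 2.2465 → s = 2.2465
R = R0 + s = 46 + 2.2465 = 48.2465

48.2465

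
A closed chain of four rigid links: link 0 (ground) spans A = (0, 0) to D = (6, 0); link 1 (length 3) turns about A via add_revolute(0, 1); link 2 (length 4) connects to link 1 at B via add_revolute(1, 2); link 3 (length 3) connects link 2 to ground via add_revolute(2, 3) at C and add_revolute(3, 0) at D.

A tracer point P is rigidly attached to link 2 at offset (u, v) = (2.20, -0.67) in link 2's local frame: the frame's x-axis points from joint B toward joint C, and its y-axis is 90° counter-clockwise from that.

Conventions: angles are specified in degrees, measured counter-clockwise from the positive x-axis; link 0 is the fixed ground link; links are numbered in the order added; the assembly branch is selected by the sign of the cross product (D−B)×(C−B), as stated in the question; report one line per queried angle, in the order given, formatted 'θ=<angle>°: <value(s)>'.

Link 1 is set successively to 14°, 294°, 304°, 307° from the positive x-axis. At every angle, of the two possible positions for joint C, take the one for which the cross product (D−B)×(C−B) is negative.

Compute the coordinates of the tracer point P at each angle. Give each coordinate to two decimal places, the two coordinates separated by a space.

A=(0,0), D=(6.00,0)
θ=14°: B = A + 3.00·(cos14°, sin14°) = (2.9109, 0.7258)
θ=14°: |BD| = 3.1732
θ=14°: circle(B,4.00) ∩ circle(D,3.00): a=2.6896, h=2.9608
θ=14°:   candidates: C₊=(6.2064,2.9929) cross=9.395; C₋=(4.8520,-2.7717) cross=-9.395
θ=14°:   branch - wants cross < 0 → take C=(4.8520,-2.7717) (cross=-9.395)
θ=14°: ex = (C−B)/|BC| = (0.4853,-0.8744); ey = (0.8744,0.4853)
θ=14°: P = B + 2.20·ex + -0.67·ey = (3.3927,-1.5230)
θ=294°: B = A + 3.00·(cos294°, sin294°) = (1.2202, -2.7406)
θ=294°: |BD| = 5.5098
θ=294°: circle(B,4.00) ∩ circle(D,3.00): a=3.3901, h=2.1230
θ=294°:   candidates: C₊=(3.1052,0.7874) cross=11.697; C₋=(5.2172,-2.8961) cross=-11.697
θ=294°:   branch - wants cross < 0 → take C=(5.2172,-2.8961) (cross=-11.697)
θ=294°: ex = (C−B)/|BC| = (0.9992,-0.0389); ey = (0.0389,0.9992)
θ=294°: P = B + 2.20·ex + -0.67·ey = (3.3925,-3.4956)
θ=304°: B = A + 3.00·(cos304°, sin304°) = (1.6776, -2.4871)
θ=304°: |BD| = 4.9869
θ=304°: circle(B,4.00) ∩ circle(D,3.00): a=3.1953, h=2.4063
θ=304°:   candidates: C₊=(3.2470,1.1921) cross=12.000; C₋=(5.6472,-2.9792) cross=-12.000
θ=304°:   branch - wants cross < 0 → take C=(5.6472,-2.9792) (cross=-12.000)
θ=304°: ex = (C−B)/|BC| = (0.9924,-0.1230); ey = (0.1230,0.9924)
θ=304°: P = B + 2.20·ex + -0.67·ey = (3.7784,-3.4227)
θ=307°: B = A + 3.00·(cos307°, sin307°) = (1.8054, -2.3959)
θ=307°: |BD| = 4.8306
θ=307°: circle(B,4.00) ∩ circle(D,3.00): a=3.1398, h=2.4782
θ=307°:   candidates: C₊=(3.3027,1.3133) cross=11.971; C₋=(5.7610,-2.9905) cross=-11.971
θ=307°:   branch - wants cross < 0 → take C=(5.7610,-2.9905) (cross=-11.971)
θ=307°: ex = (C−B)/|BC| = (0.9889,-0.1486); ey = (0.1486,0.9889)
θ=307°: P = B + 2.20·ex + -0.67·ey = (3.8814,-3.3855)

θ=14°: 3.39 -1.52
θ=294°: 3.39 -3.50
θ=304°: 3.78 -3.42
θ=307°: 3.88 -3.39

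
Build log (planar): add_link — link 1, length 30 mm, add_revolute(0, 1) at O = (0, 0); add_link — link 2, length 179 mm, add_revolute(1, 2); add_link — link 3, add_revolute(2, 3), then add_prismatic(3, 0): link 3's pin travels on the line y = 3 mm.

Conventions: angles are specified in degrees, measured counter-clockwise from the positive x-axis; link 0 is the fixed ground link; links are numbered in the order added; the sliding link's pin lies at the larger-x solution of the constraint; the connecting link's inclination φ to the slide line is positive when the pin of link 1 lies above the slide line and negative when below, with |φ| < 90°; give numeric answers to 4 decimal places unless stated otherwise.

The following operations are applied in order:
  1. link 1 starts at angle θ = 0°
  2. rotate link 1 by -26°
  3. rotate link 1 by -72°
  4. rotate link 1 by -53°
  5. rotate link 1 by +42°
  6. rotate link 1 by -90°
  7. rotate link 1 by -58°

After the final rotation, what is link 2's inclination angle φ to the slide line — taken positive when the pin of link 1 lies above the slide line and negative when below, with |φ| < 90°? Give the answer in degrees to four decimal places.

geometry: r = 30 mm, L = 179 mm, e = 3 mm; θ starts at 0°
rotate link 1 by -26°: θ ← 0° -26° = -26°
rotate link 1 by -72°: θ ← -26° -72° = -98°
rotate link 1 by -53°: θ ← -98° -53° = -151°
rotate link 1 by +42°: θ ← -151° +42° = -109°
rotate link 1 by -90°: θ ← -109° -90° = -199°
rotate link 1 by -58°: θ ← -199° -58° = -257°
h = r sin θ − e = 29.231102 − 3 = 26.231102
sin φ = h / L = 26.231102 / 179 = 0.14654247
φ = arcsin(0.14654247) = 8.426610°

8.4266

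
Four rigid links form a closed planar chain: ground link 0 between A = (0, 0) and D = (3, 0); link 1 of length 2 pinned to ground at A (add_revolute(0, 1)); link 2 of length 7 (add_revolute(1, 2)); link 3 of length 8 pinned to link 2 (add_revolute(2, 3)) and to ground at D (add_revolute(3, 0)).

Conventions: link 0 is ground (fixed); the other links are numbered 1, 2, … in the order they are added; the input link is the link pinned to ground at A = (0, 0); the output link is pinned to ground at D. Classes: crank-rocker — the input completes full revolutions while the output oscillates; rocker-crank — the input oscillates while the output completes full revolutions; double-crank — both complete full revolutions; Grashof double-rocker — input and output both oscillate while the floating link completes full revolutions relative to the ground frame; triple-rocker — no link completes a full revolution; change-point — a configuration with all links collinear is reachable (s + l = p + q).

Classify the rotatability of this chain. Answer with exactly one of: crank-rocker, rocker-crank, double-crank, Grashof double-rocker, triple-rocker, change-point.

lengths: ground=3, input=2, coupler=7, output=8
sorted: s=2 (shortest), l=8 (longest), p+q=10
s + l = 10 vs p + q = 10
s + l = p + q → change-point (collinear configuration reachable)

change-point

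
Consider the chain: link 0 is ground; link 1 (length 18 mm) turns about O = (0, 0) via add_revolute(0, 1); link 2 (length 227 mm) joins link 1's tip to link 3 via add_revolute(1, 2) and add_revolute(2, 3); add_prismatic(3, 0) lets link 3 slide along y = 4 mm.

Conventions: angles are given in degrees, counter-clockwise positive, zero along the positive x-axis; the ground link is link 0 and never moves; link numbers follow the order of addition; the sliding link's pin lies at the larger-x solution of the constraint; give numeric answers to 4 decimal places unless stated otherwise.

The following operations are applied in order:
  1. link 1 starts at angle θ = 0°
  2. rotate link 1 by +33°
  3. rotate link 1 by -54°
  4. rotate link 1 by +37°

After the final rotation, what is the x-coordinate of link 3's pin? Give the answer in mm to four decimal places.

geometry: r = 18 mm, L = 227 mm, e = 4 mm; θ starts at 0°
rotate link 1 by +33°: θ ← 0° +33° = 33°
rotate link 1 by -54°: θ ← 33° -54° = -21°
rotate link 1 by +37°: θ ← -21° +37° = 16°
crank pin P = (r cos θ, r sin θ) = (17.302711, 4.961472)
h = r sin θ − e = 4.961472 − 4 = 0.961472
x = r cos θ + √(L² − h²) = 17.302711 + 226.997964 = 244.300674

244.3007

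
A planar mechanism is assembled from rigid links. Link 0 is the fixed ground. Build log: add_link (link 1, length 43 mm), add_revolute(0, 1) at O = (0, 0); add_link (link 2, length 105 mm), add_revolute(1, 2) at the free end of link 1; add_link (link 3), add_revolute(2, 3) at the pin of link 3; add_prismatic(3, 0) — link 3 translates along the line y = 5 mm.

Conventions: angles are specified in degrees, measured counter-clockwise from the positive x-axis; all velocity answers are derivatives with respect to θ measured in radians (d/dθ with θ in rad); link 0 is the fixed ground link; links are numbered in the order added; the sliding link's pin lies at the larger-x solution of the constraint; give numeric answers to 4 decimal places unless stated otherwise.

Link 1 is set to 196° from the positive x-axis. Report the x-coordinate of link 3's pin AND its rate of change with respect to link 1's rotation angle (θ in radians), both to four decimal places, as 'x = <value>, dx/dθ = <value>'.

geometry: r = 43 mm, L = 105 mm, e = 5 mm
crank pin P = (r cos θ, r sin θ) = (-41.334253, -11.852406)
h = r sin θ − e = -11.852406 − 5 = -16.852406
x = r cos θ + √(L² − h²) = -41.334253 + 103.638778 = 62.304526
dx/dθ = −r sin θ − h·r cos θ/√(L² − h²) (θ in radians; h = -16.852406) = 5.131161

x = 62.3045, dx/dθ = 5.1312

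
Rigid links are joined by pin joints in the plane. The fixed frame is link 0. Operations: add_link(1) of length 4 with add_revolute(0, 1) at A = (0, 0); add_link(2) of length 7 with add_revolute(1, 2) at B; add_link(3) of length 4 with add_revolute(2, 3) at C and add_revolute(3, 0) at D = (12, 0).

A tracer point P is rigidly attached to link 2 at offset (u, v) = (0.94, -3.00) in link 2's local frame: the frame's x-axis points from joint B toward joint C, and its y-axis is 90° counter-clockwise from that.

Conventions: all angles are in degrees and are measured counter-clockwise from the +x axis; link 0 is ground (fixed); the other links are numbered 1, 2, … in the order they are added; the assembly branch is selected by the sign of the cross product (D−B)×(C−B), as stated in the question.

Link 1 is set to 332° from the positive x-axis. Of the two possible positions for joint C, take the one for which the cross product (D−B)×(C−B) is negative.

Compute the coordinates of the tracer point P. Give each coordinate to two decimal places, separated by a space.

A=(0,0), D=(12.00,0)
B = A + 4.00·(cos332°, sin332°) = (3.5318, -1.8779)
|BD| = 8.6739
circle(B,7.00) ∩ circle(D,4.00): a=6.2392, h=3.1737
  candidates: C₊=(8.9359,2.5713) cross=27.528; C₋=(10.3101,-3.6255) cross=-27.528
  branch - wants cross < 0 → take C=(10.3101,-3.6255) (cross=-27.528)
ex = (C−B)/|BC| = (0.9683,-0.2497); ey = (0.2497,0.9683)
P = B + 0.94·ex + -3.00·ey = (3.6930,-5.0176)

3.69 -5.02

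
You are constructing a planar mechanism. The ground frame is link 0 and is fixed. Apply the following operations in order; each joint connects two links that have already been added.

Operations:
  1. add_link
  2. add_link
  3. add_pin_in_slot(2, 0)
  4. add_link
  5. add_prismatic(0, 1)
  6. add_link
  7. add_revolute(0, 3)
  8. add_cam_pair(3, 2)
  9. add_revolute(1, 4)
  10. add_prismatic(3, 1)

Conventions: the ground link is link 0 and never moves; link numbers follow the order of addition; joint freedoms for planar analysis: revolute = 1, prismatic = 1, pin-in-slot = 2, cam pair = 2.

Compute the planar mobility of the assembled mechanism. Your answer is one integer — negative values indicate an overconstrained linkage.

link 0 = ground. State L|J1|J2 = 1|0|0
+link1  2|0|0
+link2  3|0|0
PS(2,0) f=2→J2  3|0|1
+link3  4|0|1
P(0,1) f=1→J1  4|1|1
+link4  5|1|1
R(0,3) f=1→J1  5|2|1
C(3,2) f=2→J2  5|2|2
R(1,4) f=1→J1  5|3|2
P(3,1) f=1→J1  5|4|2
M = 3(5−1)−2·4−2 = 12−8−2 = 2

M = 2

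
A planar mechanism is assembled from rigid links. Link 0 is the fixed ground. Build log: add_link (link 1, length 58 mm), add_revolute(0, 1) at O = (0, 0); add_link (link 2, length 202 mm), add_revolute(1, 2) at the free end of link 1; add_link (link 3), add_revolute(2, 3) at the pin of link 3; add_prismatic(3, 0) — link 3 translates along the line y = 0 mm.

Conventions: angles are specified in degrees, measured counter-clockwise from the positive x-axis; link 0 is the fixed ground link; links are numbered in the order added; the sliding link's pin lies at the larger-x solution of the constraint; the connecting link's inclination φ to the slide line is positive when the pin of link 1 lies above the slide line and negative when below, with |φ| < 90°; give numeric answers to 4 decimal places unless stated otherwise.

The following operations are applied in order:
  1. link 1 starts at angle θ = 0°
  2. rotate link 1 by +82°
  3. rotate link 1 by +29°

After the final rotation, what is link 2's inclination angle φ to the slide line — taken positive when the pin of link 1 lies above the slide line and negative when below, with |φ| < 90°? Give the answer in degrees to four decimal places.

geometry: r = 58 mm, L = 202 mm, e = 0 mm; θ starts at 0°
rotate link 1 by +82°: θ ← 0° +82° = 82°
rotate link 1 by +29°: θ ← 82° +29° = 111°
h = r sin θ − e = 54.147665 − 0 = 54.147665
sin φ = h / L = 54.147665 / 202 = 0.26805775
φ = arcsin(0.26805775) = 15.548724°

15.5487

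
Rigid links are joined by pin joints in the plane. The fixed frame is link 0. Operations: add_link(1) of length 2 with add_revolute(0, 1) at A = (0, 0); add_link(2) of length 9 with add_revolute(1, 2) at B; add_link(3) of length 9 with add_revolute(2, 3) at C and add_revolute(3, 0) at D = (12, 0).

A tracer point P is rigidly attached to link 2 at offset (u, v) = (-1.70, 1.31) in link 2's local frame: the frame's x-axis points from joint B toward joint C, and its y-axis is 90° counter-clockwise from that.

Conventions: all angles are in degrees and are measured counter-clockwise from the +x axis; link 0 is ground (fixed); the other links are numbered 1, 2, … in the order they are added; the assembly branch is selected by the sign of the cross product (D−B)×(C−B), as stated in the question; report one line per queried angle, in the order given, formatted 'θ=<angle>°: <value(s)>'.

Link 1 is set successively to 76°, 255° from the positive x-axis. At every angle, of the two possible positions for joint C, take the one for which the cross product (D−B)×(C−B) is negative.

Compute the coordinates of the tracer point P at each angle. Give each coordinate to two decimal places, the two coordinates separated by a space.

A=(0,0), D=(12.00,0)
θ=76°: B = A + 2.00·(cos76°, sin76°) = (0.4838, 1.9406)
θ=76°: |BD| = 11.6785
θ=76°: circle(B,9.00) ∩ circle(D,9.00): a=5.8393, h=6.8486
θ=76°:   candidates: C₊=(7.3799,7.7237) cross=79.981; C₋=(5.1039,-5.7831) cross=-79.981
θ=76°:   branch - wants cross < 0 → take C=(5.1039,-5.7831) (cross=-79.981)
θ=76°: ex = (C−B)/|BC| = (0.5133,-0.8582); ey = (0.8582,0.5133)
θ=76°: P = B + -1.70·ex + 1.31·ey = (0.7354,4.0720)
θ=255°: B = A + 2.00·(cos255°, sin255°) = (-0.5176, -1.9319)
θ=255°: |BD| = 12.6658
θ=255°: circle(B,9.00) ∩ circle(D,9.00): a=6.3329, h=6.3949
θ=255°:   candidates: C₊=(4.7658,5.3541) cross=80.996; C₋=(6.7166,-7.2860) cross=-80.996
θ=255°:   branch - wants cross < 0 → take C=(6.7166,-7.2860) (cross=-80.996)
θ=255°: ex = (C−B)/|BC| = (0.8038,-0.5949); ey = (0.5949,0.8038)
θ=255°: P = B + -1.70·ex + 1.31·ey = (-1.1048,0.1325)

θ=76°: 0.74 4.07
θ=255°: -1.10 0.13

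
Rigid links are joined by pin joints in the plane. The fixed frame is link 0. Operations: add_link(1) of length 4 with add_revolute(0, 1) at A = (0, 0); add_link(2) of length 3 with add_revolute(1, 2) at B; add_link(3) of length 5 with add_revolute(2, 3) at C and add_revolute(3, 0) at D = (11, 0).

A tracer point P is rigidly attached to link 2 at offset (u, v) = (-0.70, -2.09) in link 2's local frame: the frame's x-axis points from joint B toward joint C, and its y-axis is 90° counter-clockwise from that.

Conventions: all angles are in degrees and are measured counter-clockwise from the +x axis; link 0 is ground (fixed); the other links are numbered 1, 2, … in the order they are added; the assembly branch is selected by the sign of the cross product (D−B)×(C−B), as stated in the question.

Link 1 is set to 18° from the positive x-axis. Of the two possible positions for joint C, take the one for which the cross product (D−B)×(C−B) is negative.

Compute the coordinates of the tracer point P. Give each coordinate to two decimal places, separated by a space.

A=(0,0), D=(11.00,0)
B = A + 4.00·(cos18°, sin18°) = (3.8042, 1.2361)
|BD| = 7.3012
circle(B,3.00) ∩ circle(D,5.00): a=2.5549, h=1.5725
  candidates: C₊=(6.5884,2.3533) cross=11.481; C₋=(6.0560,-0.7462) cross=-11.481
  branch - wants cross < 0 → take C=(6.0560,-0.7462) (cross=-11.481)
ex = (C−B)/|BC| = (0.7506,-0.6608); ey = (0.6608,0.7506)
P = B + -0.70·ex + -2.09·ey = (1.8978,0.1299)

1.90 0.13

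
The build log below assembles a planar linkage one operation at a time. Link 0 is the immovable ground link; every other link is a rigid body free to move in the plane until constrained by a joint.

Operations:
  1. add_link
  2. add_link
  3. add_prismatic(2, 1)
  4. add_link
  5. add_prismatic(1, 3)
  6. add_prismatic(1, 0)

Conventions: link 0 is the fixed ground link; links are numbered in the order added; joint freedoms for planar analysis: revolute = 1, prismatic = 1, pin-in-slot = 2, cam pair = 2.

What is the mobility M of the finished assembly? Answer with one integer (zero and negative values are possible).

link 0 = ground. State L|J1|J2 = 1|0|0
+link1  2|0|0
+link2  3|0|0
P(2,1) f=1→J1  3|1|0
+link3  4|1|0
P(1,3) f=1→J1  4|2|0
P(1,0) f=1→J1  4|3|0
M = 3(4−1)−2·3−0 = 9−6−0 = 3

M = 3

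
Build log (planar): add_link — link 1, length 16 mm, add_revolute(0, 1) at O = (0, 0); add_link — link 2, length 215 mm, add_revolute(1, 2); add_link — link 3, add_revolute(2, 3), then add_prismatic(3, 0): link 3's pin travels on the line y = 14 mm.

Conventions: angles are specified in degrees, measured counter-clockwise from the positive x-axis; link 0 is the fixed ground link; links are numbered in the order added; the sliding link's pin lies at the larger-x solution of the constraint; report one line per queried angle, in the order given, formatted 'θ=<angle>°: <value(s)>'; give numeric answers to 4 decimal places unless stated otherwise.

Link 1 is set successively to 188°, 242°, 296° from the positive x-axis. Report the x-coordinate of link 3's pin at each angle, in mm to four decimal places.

geometry: r = 16 mm, L = 215 mm, e = 14 mm
θ=188°: crank pin P = (r cos θ, r sin θ) = (-15.844289, -2.226770)
θ=188°: h = r sin θ − e = -2.226770 − 14 = -16.226770
θ=188°: x = r cos θ + √(L² − h²) = -15.844289 + 214.386781 = 198.542492
θ=242°: crank pin P = (r cos θ, r sin θ) = (-7.511545, -14.127161)
θ=242°: h = r sin θ − e = -14.127161 − 14 = -28.127161
θ=242°: x = r cos θ + √(L² − h²) = -7.511545 + 213.152206 = 205.640661
θ=296°: crank pin P = (r cos θ, r sin θ) = (7.013938, -14.380705)
θ=296°: h = r sin θ − e = -14.380705 − 14 = -28.380705
θ=296°: x = r cos θ + √(L² − h²) = 7.013938 + 213.118595 = 220.132533

θ=188°: 198.5425
θ=242°: 205.6407
θ=296°: 220.1325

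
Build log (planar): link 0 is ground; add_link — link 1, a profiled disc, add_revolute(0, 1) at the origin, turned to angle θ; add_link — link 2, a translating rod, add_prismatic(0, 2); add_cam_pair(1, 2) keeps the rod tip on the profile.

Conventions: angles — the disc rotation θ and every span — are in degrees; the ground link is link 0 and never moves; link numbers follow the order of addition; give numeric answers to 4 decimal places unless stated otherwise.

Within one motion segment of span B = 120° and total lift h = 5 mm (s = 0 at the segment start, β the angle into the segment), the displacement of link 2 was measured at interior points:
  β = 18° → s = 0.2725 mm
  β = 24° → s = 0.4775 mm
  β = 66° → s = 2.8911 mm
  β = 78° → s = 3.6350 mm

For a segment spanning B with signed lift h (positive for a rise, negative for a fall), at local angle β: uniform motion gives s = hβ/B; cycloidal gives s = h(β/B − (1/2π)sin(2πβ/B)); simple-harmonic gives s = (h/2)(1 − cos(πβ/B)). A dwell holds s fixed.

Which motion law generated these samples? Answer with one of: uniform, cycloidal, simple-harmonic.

candidates at β/B = r: uniform s = h·r (linear in β); cycloidal s = h·(r − sin(2πr)/(2π)); simple-harmonic s = (h/2)(1 − cos(πr))
β=18°: printed 0.2725 | uniform 0.7500, cycloidal 0.1062, simple-harmonic 0.2725
β=24°: printed 0.4775 | uniform 1.0000, cycloidal 0.2432, simple-harmonic 0.4775
β=66°: printed 2.8911 | uniform 2.7500, cycloidal 2.9959, simple-harmonic 2.8911
β=78°: printed 3.6350 | uniform 3.2500, cycloidal 3.8938, simple-harmonic 3.6350
only one law matches every sample → simple-harmonic

simple-harmonic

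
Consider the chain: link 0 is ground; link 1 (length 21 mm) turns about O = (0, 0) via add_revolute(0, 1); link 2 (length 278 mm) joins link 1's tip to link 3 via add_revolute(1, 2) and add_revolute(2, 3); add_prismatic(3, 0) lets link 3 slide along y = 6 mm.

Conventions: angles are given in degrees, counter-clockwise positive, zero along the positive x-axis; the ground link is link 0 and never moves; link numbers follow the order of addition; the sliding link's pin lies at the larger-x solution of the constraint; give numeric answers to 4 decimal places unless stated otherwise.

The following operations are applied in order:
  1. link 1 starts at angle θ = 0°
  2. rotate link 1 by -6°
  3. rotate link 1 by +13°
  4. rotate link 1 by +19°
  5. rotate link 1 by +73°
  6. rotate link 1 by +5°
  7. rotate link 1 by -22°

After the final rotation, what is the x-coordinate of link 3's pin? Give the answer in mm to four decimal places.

geometry: r = 21 mm, L = 278 mm, e = 6 mm; θ starts at 0°
rotate link 1 by -6°: θ ← 0° -6° = -6°
rotate link 1 by +13°: θ ← -6° +13° = 7°
rotate link 1 by +19°: θ ← 7° +19° = 26°
rotate link 1 by +73°: θ ← 26° +73° = 99°
rotate link 1 by +5°: θ ← 99° +5° = 104°
rotate link 1 by -22°: θ ← 104° -22° = 82°
crank pin P = (r cos θ, r sin θ) = (2.922635, 20.795629)
h = r sin θ − e = 20.795629 − 6 = 14.795629
x = r cos θ + √(L² − h²) = 2.922635 + 277.605997 = 280.528632

280.5286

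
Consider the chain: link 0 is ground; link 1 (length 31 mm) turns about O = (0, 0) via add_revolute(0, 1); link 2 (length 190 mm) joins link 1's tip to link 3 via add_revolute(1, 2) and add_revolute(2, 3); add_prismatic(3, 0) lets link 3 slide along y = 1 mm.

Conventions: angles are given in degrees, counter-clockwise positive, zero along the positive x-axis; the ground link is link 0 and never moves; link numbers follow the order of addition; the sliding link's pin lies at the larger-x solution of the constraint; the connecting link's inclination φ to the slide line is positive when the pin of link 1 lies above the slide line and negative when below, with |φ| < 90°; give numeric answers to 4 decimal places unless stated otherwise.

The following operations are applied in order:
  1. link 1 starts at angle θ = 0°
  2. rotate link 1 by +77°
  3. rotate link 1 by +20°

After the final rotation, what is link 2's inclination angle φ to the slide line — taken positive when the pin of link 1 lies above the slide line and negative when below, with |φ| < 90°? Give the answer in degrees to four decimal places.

geometry: r = 31 mm, L = 190 mm, e = 1 mm; θ starts at 0°
rotate link 1 by +77°: θ ← 0° +77° = 77°
rotate link 1 by +20°: θ ← 77° +20° = 97°
h = r sin θ − e = 30.768931 − 1 = 29.768931
sin φ = h / L = 29.768931 / 190 = 0.15667858
φ = arcsin(0.15667858) = 9.014162°

9.0142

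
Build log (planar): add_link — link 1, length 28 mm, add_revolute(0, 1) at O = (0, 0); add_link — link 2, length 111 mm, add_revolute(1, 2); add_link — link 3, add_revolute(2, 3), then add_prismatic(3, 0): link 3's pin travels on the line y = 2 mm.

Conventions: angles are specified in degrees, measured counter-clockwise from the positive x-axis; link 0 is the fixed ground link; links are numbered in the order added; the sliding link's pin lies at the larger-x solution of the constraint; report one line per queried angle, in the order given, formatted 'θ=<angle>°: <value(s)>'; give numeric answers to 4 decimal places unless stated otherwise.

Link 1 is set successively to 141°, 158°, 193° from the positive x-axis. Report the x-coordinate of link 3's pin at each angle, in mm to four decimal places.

geometry: r = 28 mm, L = 111 mm, e = 2 mm
θ=141°: crank pin P = (r cos θ, r sin θ) = (-21.760087, 17.620971)
θ=141°: h = r sin θ − e = 17.620971 − 2 = 15.620971
θ=141°: x = r cos θ + √(L² − h²) = -21.760087 + 109.895338 = 88.135251
θ=158°: crank pin P = (r cos θ, r sin θ) = (-25.961148, 10.488985)
θ=158°: h = r sin θ − e = 10.488985 − 2 = 8.488985
θ=158°: x = r cos θ + √(L² − h²) = -25.961148 + 110.674916 = 84.713769
θ=193°: crank pin P = (r cos θ, r sin θ) = (-27.282362, -6.298630)
θ=193°: h = r sin θ − e = -6.298630 − 2 = -8.298630
θ=193°: x = r cos θ + √(L² − h²) = -27.282362 + 110.689352 = 83.406991

θ=141°: 88.1353
θ=158°: 84.7138
θ=193°: 83.4070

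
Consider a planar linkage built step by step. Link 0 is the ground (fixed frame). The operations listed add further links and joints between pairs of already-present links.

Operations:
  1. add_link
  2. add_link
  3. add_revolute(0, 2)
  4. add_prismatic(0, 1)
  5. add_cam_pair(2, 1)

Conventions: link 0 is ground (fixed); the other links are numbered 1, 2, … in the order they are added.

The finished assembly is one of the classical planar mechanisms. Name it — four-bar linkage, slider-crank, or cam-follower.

links: 3 (incl. ground); joints: 1 revolute, 1 prismatic, 1 higher (cam) pair, forming one closed loop
3 links, revolute + prismatic + higher pair in one loop → cam-follower

cam-follower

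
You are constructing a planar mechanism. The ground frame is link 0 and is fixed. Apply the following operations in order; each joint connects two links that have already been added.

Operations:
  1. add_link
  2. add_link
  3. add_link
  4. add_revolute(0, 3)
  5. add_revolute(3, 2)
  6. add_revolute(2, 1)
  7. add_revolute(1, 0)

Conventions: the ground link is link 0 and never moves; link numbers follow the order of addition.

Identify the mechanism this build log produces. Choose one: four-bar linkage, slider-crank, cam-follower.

links: 4 (incl. ground); joints: 4 revolute, 0 prismatic, 0 higher (cam) pair, forming one closed loop
4 links in a single 4R loop → four-bar linkage

four-bar linkage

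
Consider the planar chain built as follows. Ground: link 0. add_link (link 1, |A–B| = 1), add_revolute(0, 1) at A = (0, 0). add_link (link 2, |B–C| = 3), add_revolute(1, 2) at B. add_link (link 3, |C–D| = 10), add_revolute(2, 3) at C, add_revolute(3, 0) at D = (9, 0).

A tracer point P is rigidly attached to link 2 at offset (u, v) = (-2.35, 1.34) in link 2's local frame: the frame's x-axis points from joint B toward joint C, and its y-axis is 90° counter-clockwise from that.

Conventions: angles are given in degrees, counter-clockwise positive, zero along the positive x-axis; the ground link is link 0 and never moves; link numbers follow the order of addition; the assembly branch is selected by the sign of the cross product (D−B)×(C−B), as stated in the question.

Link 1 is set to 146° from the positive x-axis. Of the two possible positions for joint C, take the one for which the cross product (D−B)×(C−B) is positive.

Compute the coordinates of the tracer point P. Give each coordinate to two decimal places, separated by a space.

A=(0,0), D=(9.00,0)
B = A + 1.00·(cos146°, sin146°) = (-0.8290, 0.5592)
|BD| = 9.8449
circle(B,3.00) ∩ circle(D,10.00): a=0.3008, h=2.9849
  candidates: C₊=(-0.3592,3.5222) cross=29.386; C₋=(-0.6983,-2.4380) cross=-29.386
  branch + wants cross > 0 → take C=(-0.3592,3.5222) (cross=29.386)
ex = (C−B)/|BC| = (0.1566,0.9877); ey = (-0.9877,0.1566)
P = B + -2.35·ex + 1.34·ey = (-2.5206,-1.5519)

-2.52 -1.55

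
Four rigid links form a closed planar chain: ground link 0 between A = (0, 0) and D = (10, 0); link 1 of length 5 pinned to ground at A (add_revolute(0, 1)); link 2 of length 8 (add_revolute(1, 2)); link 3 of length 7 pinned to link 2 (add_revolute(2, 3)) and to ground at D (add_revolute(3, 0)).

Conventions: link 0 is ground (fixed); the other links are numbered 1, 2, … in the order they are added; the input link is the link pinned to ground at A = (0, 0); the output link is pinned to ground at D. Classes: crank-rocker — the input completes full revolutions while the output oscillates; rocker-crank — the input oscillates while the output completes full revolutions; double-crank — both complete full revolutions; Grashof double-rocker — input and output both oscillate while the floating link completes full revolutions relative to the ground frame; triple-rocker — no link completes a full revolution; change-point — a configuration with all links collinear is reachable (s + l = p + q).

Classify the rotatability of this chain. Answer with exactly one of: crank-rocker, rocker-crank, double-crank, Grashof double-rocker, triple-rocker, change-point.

lengths: ground=10, input=5, coupler=8, output=7
sorted: s=5 (shortest), l=10 (longest), p+q=15
s + l = 15 vs p + q = 15
s + l = p + q → change-point (collinear configuration reachable)

change-point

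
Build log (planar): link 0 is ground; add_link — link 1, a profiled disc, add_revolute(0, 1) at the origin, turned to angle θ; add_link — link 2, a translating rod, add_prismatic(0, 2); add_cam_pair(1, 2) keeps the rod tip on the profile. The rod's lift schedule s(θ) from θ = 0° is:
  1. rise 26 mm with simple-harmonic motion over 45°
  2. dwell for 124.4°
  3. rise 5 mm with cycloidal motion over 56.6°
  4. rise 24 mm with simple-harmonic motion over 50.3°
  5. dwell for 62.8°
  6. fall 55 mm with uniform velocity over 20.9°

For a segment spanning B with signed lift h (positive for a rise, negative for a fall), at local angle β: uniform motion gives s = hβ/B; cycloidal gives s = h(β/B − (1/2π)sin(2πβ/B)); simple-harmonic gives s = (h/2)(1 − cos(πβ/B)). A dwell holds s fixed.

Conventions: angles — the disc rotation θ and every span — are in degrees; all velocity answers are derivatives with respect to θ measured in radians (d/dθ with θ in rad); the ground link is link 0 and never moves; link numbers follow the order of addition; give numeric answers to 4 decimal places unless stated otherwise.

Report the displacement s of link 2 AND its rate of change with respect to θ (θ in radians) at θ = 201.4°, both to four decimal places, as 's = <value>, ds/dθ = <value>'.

seg 1 [0°–45°] simple-harmonic, h=26: full span → s += 26 → s = 26.0000
seg 2 [45°–169.4°] dwell: s stays 26.0000
seg 3 [169.4°–226°] cycloidal, h=5: θ=201.4° here. β=32, B=56.6. 5·(0.5654 − sin(2π·0.5654)/(2π)) = 3.1446 → s = 29.1446
velocity in seg [169.4°–226°] (cycloidal), θ in radians: β = 32° = 0.5585 rad, B = 56.6° = 0.9879 rad; ds/dθ = (h/B)(1 − cos(2πβ/B)) = (5/0.9879)(1 − cos(2π·0.5654)) = 9.701948 mm/rad

s = 29.1446, ds/dθ = 9.7019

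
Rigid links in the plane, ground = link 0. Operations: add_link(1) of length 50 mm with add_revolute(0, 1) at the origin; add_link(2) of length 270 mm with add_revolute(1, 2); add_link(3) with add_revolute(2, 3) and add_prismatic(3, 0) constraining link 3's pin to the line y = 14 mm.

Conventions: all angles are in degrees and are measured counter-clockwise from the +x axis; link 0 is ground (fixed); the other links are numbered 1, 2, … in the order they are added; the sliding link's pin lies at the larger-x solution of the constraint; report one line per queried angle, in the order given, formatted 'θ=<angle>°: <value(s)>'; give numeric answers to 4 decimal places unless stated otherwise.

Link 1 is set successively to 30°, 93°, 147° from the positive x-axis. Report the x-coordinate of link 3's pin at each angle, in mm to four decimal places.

geometry: r = 50 mm, L = 270 mm, e = 14 mm
θ=30°: crank pin P = (r cos θ, r sin θ) = (43.301270, 25.000000)
θ=30°: h = r sin θ − e = 25.000000 − 14 = 11.000000
θ=30°: x = r cos θ + √(L² − h²) = 43.301270 + 269.775833 = 313.077103
θ=93°: crank pin P = (r cos θ, r sin θ) = (-2.616798, 49.931477)
θ=93°: h = r sin θ − e = 49.931477 − 14 = 35.931477
θ=93°: x = r cos θ + √(L² − h²) = -2.616798 + 267.598447 = 264.981649
θ=147°: crank pin P = (r cos θ, r sin θ) = (-41.933528, 27.231952)
θ=147°: h = r sin θ − e = 27.231952 − 14 = 13.231952
θ=147°: x = r cos θ + √(L² − h²) = -41.933528 + 269.675574 = 227.742046

θ=30°: 313.0771
θ=93°: 264.9816
θ=147°: 227.7420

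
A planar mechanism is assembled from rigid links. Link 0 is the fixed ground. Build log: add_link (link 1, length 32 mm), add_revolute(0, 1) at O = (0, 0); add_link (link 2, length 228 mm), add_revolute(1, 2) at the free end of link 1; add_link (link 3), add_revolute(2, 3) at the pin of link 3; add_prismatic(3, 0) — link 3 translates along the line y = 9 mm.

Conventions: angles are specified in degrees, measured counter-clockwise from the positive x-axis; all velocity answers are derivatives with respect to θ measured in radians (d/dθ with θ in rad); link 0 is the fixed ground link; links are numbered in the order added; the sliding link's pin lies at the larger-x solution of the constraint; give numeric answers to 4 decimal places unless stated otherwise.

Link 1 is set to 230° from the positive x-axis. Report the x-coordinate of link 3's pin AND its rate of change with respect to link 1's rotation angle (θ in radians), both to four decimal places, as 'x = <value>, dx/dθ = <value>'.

geometry: r = 32 mm, L = 228 mm, e = 9 mm
crank pin P = (r cos θ, r sin θ) = (-20.569204, -24.513422)
h = r sin θ − e = -24.513422 − 9 = -33.513422
x = r cos θ + √(L² − h²) = -20.569204 + 225.523503 = 204.954300
dx/dθ = −r sin θ − h·r cos θ/√(L² − h²) (θ in radians; h = -33.513422) = 21.456781

x = 204.9543, dx/dθ = 21.4568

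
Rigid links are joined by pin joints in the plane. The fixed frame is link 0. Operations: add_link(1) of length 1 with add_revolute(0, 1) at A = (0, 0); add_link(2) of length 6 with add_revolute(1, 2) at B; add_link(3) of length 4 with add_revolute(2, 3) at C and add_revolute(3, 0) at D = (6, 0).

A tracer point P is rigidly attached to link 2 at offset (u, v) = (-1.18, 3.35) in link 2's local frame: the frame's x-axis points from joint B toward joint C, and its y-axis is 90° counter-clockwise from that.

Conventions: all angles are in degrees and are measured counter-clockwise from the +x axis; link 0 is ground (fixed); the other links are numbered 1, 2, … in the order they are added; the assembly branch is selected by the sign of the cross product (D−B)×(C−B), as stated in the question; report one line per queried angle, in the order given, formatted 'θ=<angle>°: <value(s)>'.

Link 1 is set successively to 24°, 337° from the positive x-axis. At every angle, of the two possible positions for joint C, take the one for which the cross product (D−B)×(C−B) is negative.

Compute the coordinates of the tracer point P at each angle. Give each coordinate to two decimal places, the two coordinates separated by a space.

A=(0,0), D=(6.00,0)
θ=24°: B = A + 1.00·(cos24°, sin24°) = (0.9135, 0.4067)
θ=24°: |BD| = 5.1027
θ=24°: circle(B,6.00) ∩ circle(D,4.00): a=4.5111, h=3.9560
θ=24°:   candidates: C₊=(5.7256,3.9906) cross=20.186; C₋=(5.0950,-3.8963) cross=-20.186
θ=24°:   branch - wants cross < 0 → take C=(5.0950,-3.8963) (cross=-20.186)
θ=24°: ex = (C−B)/|BC| = (0.6969,-0.7172); ey = (0.7172,0.6969)
θ=24°: P = B + -1.18·ex + 3.35·ey = (2.4937,3.5876)
θ=337°: B = A + 1.00·(cos337°, sin337°) = (0.9205, -0.3907)
θ=337°: |BD| = 5.0945
θ=337°: circle(B,6.00) ∩ circle(D,4.00): a=4.5102, h=3.9571
θ=337°:   candidates: C₊=(5.1139,3.9006) cross=20.159; C₋=(5.7209,-3.9902) cross=-20.159
θ=337°:   branch - wants cross < 0 → take C=(5.7209,-3.9902) (cross=-20.159)
θ=337°: ex = (C−B)/|BC| = (0.8001,-0.5999); ey = (0.5999,0.8001)
θ=337°: P = B + -1.18·ex + 3.35·ey = (1.9862,2.9974)

θ=24°: 2.49 3.59
θ=337°: 1.99 3.00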